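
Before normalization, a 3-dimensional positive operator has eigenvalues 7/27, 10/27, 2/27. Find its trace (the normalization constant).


tr(M) = sum of eigenvalues
= 7/27 + 10/27 + 2/27
= 19/27
= 0.7037

0.7037


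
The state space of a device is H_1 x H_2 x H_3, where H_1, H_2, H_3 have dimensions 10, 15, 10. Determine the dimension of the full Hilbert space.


dim(H_1 x H_2 x H_3) = 10 * 15 * 10
= 150 * 10
= 1500

1500


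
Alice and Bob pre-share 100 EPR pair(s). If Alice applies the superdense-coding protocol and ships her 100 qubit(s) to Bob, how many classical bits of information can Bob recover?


Superdense coding allows 2 classical bits per shared entangled pair.
100 pair(s) -> 2 * 100 = 200 classical bits

200


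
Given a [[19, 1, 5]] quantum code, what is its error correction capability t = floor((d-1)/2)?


Code parameters: [[19, 1, 5]], distance d = 5.
Number of correctable errors = floor((d-1)/2)
= floor((5 - 1)/2)
= floor(4/2)
= 2

2


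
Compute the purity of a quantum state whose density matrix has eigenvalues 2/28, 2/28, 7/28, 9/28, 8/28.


tr(rho^2) = sum of eigenvalues squared
= (2/28)^2 + (2/28)^2 + (7/28)^2 + (9/28)^2 + (8/28)^2
= (4 + 4 + 49 + 81 + 64) / 784
= 202/784
= 0.2577

0.2577


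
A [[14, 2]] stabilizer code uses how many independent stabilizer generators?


For an [[n,k]] stabilizer code:
Number of stabilizer generators = n - k
= 14 - 2
= 12

12


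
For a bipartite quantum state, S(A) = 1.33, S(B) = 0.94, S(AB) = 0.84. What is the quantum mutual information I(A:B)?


I(A:B) = S(A) + S(B) - S(AB)
= 1.33 + 0.94 - 0.84
= 1.4300

1.4300


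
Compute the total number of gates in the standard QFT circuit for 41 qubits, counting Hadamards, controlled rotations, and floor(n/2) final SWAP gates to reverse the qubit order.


Hadamard gates: 41
Controlled rotations: n*(n-1)/2 = 41*40/2 = 820
SWAP gates: floor(n/2) = floor(41/2) = 20
Total = 41 + 820 + 20
= 881

881


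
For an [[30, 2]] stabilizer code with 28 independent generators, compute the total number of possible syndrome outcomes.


Each stabilizer generator gives a binary (+1 or -1) measurement outcome.
With 28 independent generators:
Total syndromes = 2^28
= 268435456

268435456


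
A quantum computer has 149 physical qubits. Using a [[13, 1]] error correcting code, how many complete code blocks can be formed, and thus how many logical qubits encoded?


Each code block uses 13 physical qubits for 1 logical qubit(s).
Number of complete blocks = floor(149 / 13) = 11
Logical qubits = 11 * 1
= 11

11


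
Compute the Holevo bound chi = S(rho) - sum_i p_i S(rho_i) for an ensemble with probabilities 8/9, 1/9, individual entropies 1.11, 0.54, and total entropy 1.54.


chi = S(rho) - sum_i p_i * S(rho_i)
Weighted entropy = 8/9 * 1.11 + 1/9 * 0.54
= 1.0467
chi = 1.54 - 1.0467
= 0.4933

0.4933


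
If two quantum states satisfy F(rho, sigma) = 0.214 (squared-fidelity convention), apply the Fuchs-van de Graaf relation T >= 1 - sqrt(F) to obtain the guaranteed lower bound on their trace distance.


Fuchs-van de Graaf (squared-fidelity convention): 1 - sqrt(F) <= T <= sqrt(1 - F).
Lower bound: T >= 1 - sqrt(F)
sqrt(F) = sqrt(0.214) = 0.4626
T >= 1 - 0.4626
T >= 0.5374

0.5374


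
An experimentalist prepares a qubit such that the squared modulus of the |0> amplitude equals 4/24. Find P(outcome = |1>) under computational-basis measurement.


|alpha|^2 = 4/24 = 0.1667
|beta|^2 = 1 - 4/24 = 20/24 = 0.8333
P(|1>) = |beta|^2 = 0.8333

0.8333


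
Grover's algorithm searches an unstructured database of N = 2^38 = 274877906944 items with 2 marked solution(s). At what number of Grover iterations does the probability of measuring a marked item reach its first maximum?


After j Grover iterations the success probability is P(j) = sin^2((2j+1)*theta), where sin(theta) = sqrt(k/N).
N = 2^38 = 274877906944, k = 2
sin(theta) = sqrt(k/N) = 2.697398305e-06
theta = arcsin(sqrt(k/N)) = 2.697398305e-06 rad
P(j) reaches its first maximum when (2j+1)*theta is as close as possible to pi/2, i.e. j = round(pi/(4*theta) - 1/2).
pi/(4*theta) - 1/2 = 291168.2762
(For comparison, the common estimate pi/4 * sqrt(N/k) = 291168.7762; the exact maximiser is used here.)
Optimal iterations = 291168

291168


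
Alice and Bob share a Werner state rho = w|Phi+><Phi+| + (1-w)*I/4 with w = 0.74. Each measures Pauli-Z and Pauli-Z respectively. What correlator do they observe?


|Phi+> = (|00> + |11>)/sqrt(2)
For the pure Bell state, <Z_A Z_B> = +1 (Bell-state Pauli correlator).
The maximally-mixed part I/4 has tr(I/4 * P tensor P) = 0 for any traceless Pauli P.
So <Z_A Z_B>_rho = w * (+1) + (1 - w) * 0
= 0.74 * (+1)
= 0.7400

0.7400


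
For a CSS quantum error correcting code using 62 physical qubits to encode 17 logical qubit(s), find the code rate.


Code rate R = k/n
= 17/62
= 0.2742

0.2742


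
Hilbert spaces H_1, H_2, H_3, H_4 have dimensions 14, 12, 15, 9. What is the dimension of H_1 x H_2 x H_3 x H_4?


dim(H_1 x H_2 x H_3 x H_4) = 14 * 12 * 15 * 9
= 168 * 15 * 9
= 2520 * 9
= 22680

22680


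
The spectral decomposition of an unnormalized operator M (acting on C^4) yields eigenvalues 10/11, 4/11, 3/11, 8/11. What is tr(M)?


tr(M) = sum of eigenvalues
= 10/11 + 4/11 + 3/11 + 8/11
= 25/11
= 2.2727

2.2727


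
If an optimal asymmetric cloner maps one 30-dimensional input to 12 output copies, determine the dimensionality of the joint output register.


Output space = H^(tensor 12) where dim(H) = 30
dim = 30^12
= 900 (after 2 factors)
= 27000 (after 3 factors)
= 810000 (after 4 factors)
= 24300000 (after 5 factors)
= 729000000 (after 6 factors)
= 21870000000 (after 7 factors)
= 656100000000 (after 8 factors)
= 19683000000000 (after 9 factors)
= 590490000000000 (after 10 factors)
= 17714700000000000 (after 11 factors)
= 531441000000000000 (after 12 factors)
= 531441000000000000

531441000000000000


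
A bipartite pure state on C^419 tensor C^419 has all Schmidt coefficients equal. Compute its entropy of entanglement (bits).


For a maximally entangled state in d x d:
S = log2(d) = log2(419)
= 8.7108

8.7108


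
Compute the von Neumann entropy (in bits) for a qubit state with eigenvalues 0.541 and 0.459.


S = -p*log2(p) - (1-p)*log2(1-p)
p = 0.5410, 1-p = 0.4590
= -0.5410 * log2(0.5410) - 0.4590 * log2(0.4590)
= -(-0.4795) - (-0.5157)
= 0.9951

0.9951


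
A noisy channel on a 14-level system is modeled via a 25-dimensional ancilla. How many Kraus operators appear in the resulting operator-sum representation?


Tracing out the environment in an orthonormal basis {|i>_E} gives Kraus operators K_i = <i|_E U |0>_E.
Number of Kraus operators = dim(H_env) = d_env
= 25

25


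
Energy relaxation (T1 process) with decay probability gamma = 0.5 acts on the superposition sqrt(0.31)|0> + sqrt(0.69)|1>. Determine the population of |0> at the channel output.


For amplitude damping with parameter gamma on state sqrt(a)|0> + sqrt(b)|1>:
alpha^2 = 0.31, beta^2 = 0.69
P(|0>) = alpha^2 + gamma * beta^2
= 0.31 + 0.5 * 0.69
= 0.31 + 0.3450
= 0.6550

0.6550


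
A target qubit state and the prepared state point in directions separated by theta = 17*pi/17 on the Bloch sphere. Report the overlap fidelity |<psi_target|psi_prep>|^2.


For states separated by angle theta on Bloch sphere:
F = cos^2(theta/2)
theta = 17*pi/17 = 3.1416
theta/2 = 1.5708
cos(theta/2) = 0.0000
F = 0.0000

0.0000


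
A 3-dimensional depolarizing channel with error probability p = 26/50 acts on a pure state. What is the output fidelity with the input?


F = (1-p) + p/d
= (1 - 0.5200) + 0.5200/3
= 0.4800 + 0.1733
= 0.6533

0.6533


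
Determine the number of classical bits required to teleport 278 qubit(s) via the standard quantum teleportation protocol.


Quantum teleportation requires 2 classical bits per qubit teleported.
278 qubit(s) -> 2 * 278 = 556 classical bits

556


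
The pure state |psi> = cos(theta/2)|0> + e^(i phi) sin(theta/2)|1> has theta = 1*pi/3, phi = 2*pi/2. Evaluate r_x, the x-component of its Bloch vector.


theta = 1.0472, phi = 3.1416
r_x = sin(theta)*cos(phi) = 0.8660 * -1.0000
r_x = -0.8660

-0.8660


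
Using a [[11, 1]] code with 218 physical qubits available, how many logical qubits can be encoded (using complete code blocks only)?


Each code block uses 11 physical qubits for 1 logical qubit(s).
Number of complete blocks = floor(218 / 11) = 19
Logical qubits = 19 * 1
= 19

19


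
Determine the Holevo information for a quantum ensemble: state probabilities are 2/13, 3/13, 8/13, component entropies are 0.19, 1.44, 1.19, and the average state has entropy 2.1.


chi = S(rho) - sum_i p_i * S(rho_i)
Weighted entropy = 2/13 * 0.19 + 3/13 * 1.44 + 8/13 * 1.19
= 1.0938
chi = 2.1 - 1.0938
= 1.0062

1.0062


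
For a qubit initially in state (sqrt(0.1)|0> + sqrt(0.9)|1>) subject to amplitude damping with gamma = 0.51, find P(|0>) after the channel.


For amplitude damping with parameter gamma on state sqrt(a)|0> + sqrt(b)|1>:
alpha^2 = 0.1, beta^2 = 0.9
P(|0>) = alpha^2 + gamma * beta^2
= 0.1 + 0.51 * 0.9
= 0.1 + 0.4590
= 0.5590

0.5590


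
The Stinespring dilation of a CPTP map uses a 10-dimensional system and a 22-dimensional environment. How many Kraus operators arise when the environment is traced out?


Tracing out the environment in an orthonormal basis {|i>_E} gives Kraus operators K_i = <i|_E U |0>_E.
Number of Kraus operators = dim(H_env) = d_env
= 22

22


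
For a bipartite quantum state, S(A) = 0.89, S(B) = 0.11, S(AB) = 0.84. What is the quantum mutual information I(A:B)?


I(A:B) = S(A) + S(B) - S(AB)
= 0.89 + 0.11 - 0.84
= 0.1600

0.1600


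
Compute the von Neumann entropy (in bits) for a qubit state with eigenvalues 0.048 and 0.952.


S = -p*log2(p) - (1-p)*log2(1-p)
p = 0.0480, 1-p = 0.9520
= -0.0480 * log2(0.0480) - 0.9520 * log2(0.9520)
= -(-0.2103) - (-0.0676)
= 0.2778

0.2778


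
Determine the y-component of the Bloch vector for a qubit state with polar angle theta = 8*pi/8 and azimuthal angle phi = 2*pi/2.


theta = 3.1416, phi = 3.1416
r_y = sin(theta)*sin(phi) = 0.0000 * 0.0000
r_y = 0.0000

0.0000


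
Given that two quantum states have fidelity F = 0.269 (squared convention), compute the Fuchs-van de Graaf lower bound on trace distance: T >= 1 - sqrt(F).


Fuchs-van de Graaf (squared-fidelity convention): 1 - sqrt(F) <= T <= sqrt(1 - F).
Lower bound: T >= 1 - sqrt(F)
sqrt(F) = sqrt(0.269) = 0.5187
T >= 1 - 0.5187
T >= 0.4813

0.4813


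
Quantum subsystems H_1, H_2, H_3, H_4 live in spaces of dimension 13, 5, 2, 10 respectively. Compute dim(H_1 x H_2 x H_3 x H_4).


dim(H_1 x H_2 x H_3 x H_4) = 13 * 5 * 2 * 10
= 65 * 2 * 10
= 130 * 10
= 1300

1300


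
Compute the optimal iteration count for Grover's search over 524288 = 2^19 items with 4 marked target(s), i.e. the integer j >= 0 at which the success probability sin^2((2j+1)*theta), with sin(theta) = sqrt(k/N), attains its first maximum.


After j Grover iterations the success probability is P(j) = sin^2((2j+1)*theta), where sin(theta) = sqrt(k/N).
N = 2^19 = 524288, k = 4
sin(theta) = sqrt(k/N) = 0.002762135864
theta = arcsin(sqrt(k/N)) = 0.002762139376 rad
P(j) reaches its first maximum when (2j+1)*theta is as close as possible to pi/2, i.e. j = round(pi/(4*theta) - 1/2).
pi/(4*theta) - 1/2 = 283.8441
(For comparison, the common estimate pi/4 * sqrt(N/k) = 284.3445; the exact maximiser is used here.)
Optimal iterations = 284

284


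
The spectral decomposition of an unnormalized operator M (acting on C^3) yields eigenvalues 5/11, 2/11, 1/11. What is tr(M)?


tr(M) = sum of eigenvalues
= 5/11 + 2/11 + 1/11
= 8/11
= 0.7273

0.7273


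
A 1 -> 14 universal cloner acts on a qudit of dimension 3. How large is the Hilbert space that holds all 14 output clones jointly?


Output space = H^(tensor 14) where dim(H) = 3
dim = 3^14
= 9 (after 2 factors)
= 27 (after 3 factors)
= 81 (after 4 factors)
= 243 (after 5 factors)
= 729 (after 6 factors)
= 2187 (after 7 factors)
= 6561 (after 8 factors)
= 19683 (after 9 factors)
= 59049 (after 10 factors)
= 177147 (after 11 factors)
= 531441 (after 12 factors)
= 1594323 (after 13 factors)
= 4782969 (after 14 factors)
= 4782969

4782969


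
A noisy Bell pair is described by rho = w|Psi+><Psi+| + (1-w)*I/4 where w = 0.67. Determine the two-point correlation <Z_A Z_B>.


|Psi+> = (|01> + |10>)/sqrt(2)
For the pure Bell state, <Z_A Z_B> = -1 (Bell-state Pauli correlator).
The maximally-mixed part I/4 has tr(I/4 * P tensor P) = 0 for any traceless Pauli P.
So <Z_A Z_B>_rho = w * (-1) + (1 - w) * 0
= 0.67 * (-1)
= -0.6700

-0.6700


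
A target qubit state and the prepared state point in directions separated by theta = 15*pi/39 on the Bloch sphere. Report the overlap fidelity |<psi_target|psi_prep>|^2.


For states separated by angle theta on Bloch sphere:
F = cos^2(theta/2)
theta = 15*pi/39 = 1.2083
theta/2 = 0.6042
cos(theta/2) = 0.8230
F = 0.6773

0.6773


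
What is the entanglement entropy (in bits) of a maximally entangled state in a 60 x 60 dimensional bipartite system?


For a maximally entangled state in d x d:
S = log2(d) = log2(60)
= 5.9069

5.9069


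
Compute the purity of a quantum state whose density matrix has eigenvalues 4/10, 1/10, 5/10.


tr(rho^2) = sum of eigenvalues squared
= (4/10)^2 + (1/10)^2 + (5/10)^2
= (16 + 1 + 25) / 100
= 42/100
= 0.4200

0.4200


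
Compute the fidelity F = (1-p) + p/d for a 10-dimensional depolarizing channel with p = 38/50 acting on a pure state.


F = (1-p) + p/d
= (1 - 0.7600) + 0.7600/10
= 0.2400 + 0.0760
= 0.3160

0.3160


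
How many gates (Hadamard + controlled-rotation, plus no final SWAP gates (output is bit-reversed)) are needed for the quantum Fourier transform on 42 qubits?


Hadamard gates: 42
Controlled rotations: n*(n-1)/2 = 42*41/2 = 861
SWAP gates: 0 (omitted)
Total = 42 + 861
= 903

903


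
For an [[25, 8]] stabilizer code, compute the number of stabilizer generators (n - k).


For an [[n,k]] stabilizer code:
Number of stabilizer generators = n - k
= 25 - 8
= 17

17


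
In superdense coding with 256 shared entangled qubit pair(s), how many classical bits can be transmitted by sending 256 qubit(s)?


Superdense coding allows 2 classical bits per shared entangled pair.
256 pair(s) -> 2 * 256 = 512 classical bits

512


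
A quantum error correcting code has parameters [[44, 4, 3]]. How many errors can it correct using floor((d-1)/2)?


Code parameters: [[44, 4, 3]], distance d = 3.
Number of correctable errors = floor((d-1)/2)
= floor((3 - 1)/2)
= floor(2/2)
= 1

1


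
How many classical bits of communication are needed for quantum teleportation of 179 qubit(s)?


Quantum teleportation requires 2 classical bits per qubit teleported.
179 qubit(s) -> 2 * 179 = 358 classical bits

358


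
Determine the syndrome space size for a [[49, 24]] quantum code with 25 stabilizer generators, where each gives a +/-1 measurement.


Each stabilizer generator gives a binary (+1 or -1) measurement outcome.
With 25 independent generators:
Total syndromes = 2^25
= 33554432

33554432


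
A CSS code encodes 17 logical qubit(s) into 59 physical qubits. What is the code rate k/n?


Code rate R = k/n
= 17/59
= 0.2881

0.2881


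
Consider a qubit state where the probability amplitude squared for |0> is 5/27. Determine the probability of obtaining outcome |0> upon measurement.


|alpha|^2 = 5/27 = 0.1852
|beta|^2 = 1 - 5/27 = 22/27 = 0.8148
P(|0>) = |alpha|^2 = 0.1852

0.1852


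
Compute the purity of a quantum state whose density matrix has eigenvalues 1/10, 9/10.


tr(rho^2) = sum of eigenvalues squared
= (1/10)^2 + (9/10)^2
= (1 + 81) / 100
= 82/100
= 0.8200

0.8200


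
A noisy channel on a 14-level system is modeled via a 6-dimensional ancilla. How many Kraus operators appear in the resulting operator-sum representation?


Tracing out the environment in an orthonormal basis {|i>_E} gives Kraus operators K_i = <i|_E U |0>_E.
Number of Kraus operators = dim(H_env) = d_env
= 6

6


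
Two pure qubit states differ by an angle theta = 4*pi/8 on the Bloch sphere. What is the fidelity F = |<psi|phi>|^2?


For states separated by angle theta on Bloch sphere:
F = cos^2(theta/2)
theta = 4*pi/8 = 1.5708
theta/2 = 0.7854
cos(theta/2) = 0.7071
F = 0.5000

0.5000


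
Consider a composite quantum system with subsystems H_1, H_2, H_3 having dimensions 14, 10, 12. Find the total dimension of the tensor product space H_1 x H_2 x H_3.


dim(H_1 x H_2 x H_3) = 14 * 10 * 12
= 140 * 12
= 1680

1680


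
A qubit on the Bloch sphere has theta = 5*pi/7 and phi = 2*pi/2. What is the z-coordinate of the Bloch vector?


theta = 2.2440, phi = 3.1416
r_z = cos(theta) = -0.6235

-0.6235


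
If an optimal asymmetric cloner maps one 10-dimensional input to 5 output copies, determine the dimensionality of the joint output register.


Output space = H^(tensor 5) where dim(H) = 10
dim = 10^5
= 100 (after 2 factors)
= 1000 (after 3 factors)
= 10000 (after 4 factors)
= 100000 (after 5 factors)
= 100000

100000


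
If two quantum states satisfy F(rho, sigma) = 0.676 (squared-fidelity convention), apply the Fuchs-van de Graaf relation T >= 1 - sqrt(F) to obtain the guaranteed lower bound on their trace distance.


Fuchs-van de Graaf (squared-fidelity convention): 1 - sqrt(F) <= T <= sqrt(1 - F).
Lower bound: T >= 1 - sqrt(F)
sqrt(F) = sqrt(0.676) = 0.8222
T >= 1 - 0.8222
T >= 0.1778

0.1778


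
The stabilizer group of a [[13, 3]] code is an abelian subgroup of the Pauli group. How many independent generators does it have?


For an [[n,k]] stabilizer code:
Number of stabilizer generators = n - k
= 13 - 3
= 10

10


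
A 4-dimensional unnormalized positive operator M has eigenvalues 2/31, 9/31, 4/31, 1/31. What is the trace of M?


tr(M) = sum of eigenvalues
= 2/31 + 9/31 + 4/31 + 1/31
= 16/31
= 0.5161

0.5161


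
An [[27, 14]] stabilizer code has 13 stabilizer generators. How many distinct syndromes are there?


Each stabilizer generator gives a binary (+1 or -1) measurement outcome.
With 13 independent generators:
Total syndromes = 2^13
= 8192

8192


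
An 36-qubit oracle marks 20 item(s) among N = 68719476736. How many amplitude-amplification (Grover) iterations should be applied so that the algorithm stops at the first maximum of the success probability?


After j Grover iterations the success probability is P(j) = sin^2((2j+1)*theta), where sin(theta) = sqrt(k/N).
N = 2^36 = 68719476736, k = 20
sin(theta) = sqrt(k/N) = 1.70598448e-05
theta = arcsin(sqrt(k/N)) = 1.70598448e-05 rad
P(j) reaches its first maximum when (2j+1)*theta is as close as possible to pi/2, i.e. j = round(pi/(4*theta) - 1/2).
pi/(4*theta) - 1/2 = 46037.3258
(For comparison, the common estimate pi/4 * sqrt(N/k) = 46037.8258; the exact maximiser is used here.)
Optimal iterations = 46037

46037


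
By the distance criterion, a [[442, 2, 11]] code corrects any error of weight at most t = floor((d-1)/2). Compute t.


Code parameters: [[442, 2, 11]], distance d = 11.
Number of correctable errors = floor((d-1)/2)
= floor((11 - 1)/2)
= floor(10/2)
= 5

5


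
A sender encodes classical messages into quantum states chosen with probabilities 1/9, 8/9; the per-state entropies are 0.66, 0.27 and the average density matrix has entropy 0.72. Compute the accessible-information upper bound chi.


chi = S(rho) - sum_i p_i * S(rho_i)
Weighted entropy = 1/9 * 0.66 + 8/9 * 0.27
= 0.3133
chi = 0.72 - 0.3133
= 0.4067

0.4067


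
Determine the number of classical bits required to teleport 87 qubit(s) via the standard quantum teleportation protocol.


Quantum teleportation requires 2 classical bits per qubit teleported.
87 qubit(s) -> 2 * 87 = 174 classical bits

174


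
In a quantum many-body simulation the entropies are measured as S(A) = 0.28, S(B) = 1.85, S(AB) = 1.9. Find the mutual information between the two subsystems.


I(A:B) = S(A) + S(B) - S(AB)
= 0.28 + 1.85 - 1.9
= 0.2300

0.2300


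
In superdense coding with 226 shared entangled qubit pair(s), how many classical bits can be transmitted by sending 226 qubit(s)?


Superdense coding allows 2 classical bits per shared entangled pair.
226 pair(s) -> 2 * 226 = 452 classical bits

452


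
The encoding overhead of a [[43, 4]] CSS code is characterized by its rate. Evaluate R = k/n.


Code rate R = k/n
= 4/43
= 0.0930

0.0930


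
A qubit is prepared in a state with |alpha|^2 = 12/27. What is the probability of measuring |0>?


|alpha|^2 = 12/27 = 0.4444
|beta|^2 = 1 - 12/27 = 15/27 = 0.5556
P(|0>) = |alpha|^2 = 0.4444

0.4444


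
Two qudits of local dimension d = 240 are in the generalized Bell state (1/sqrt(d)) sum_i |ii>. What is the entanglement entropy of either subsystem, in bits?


For a maximally entangled state in d x d:
S = log2(d) = log2(240)
= 7.9069

7.9069


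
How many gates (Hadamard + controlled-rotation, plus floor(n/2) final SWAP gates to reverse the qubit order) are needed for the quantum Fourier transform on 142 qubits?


Hadamard gates: 142
Controlled rotations: n*(n-1)/2 = 142*141/2 = 10011
SWAP gates: floor(n/2) = floor(142/2) = 71
Total = 142 + 10011 + 71
= 10224

10224


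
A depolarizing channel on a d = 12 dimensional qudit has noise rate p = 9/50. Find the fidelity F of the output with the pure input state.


F = (1-p) + p/d
= (1 - 0.1800) + 0.1800/12
= 0.8200 + 0.0150
= 0.8350

0.8350


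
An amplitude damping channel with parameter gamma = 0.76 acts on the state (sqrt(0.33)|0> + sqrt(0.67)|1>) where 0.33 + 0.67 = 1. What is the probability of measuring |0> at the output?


For amplitude damping with parameter gamma on state sqrt(a)|0> + sqrt(b)|1>:
alpha^2 = 0.33, beta^2 = 0.67
P(|0>) = alpha^2 + gamma * beta^2
= 0.33 + 0.76 * 0.67
= 0.33 + 0.5092
= 0.8392

0.8392


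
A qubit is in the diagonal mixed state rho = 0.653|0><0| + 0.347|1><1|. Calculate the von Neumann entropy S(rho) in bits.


S = -p*log2(p) - (1-p)*log2(1-p)
p = 0.6530, 1-p = 0.3470
= -0.6530 * log2(0.6530) - 0.3470 * log2(0.3470)
= -(-0.4015) - (-0.5299)
= 0.9314

0.9314


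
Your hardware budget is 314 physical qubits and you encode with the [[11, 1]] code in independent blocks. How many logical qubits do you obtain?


Each code block uses 11 physical qubits for 1 logical qubit(s).
Number of complete blocks = floor(314 / 11) = 28
Logical qubits = 28 * 1
= 28

28


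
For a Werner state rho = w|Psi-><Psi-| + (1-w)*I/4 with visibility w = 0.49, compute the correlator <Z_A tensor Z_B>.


|Psi-> = (|01> - |10>)/sqrt(2)
For the pure Bell state, <Z_A Z_B> = -1 (Bell-state Pauli correlator).
The maximally-mixed part I/4 has tr(I/4 * P tensor P) = 0 for any traceless Pauli P.
So <Z_A Z_B>_rho = w * (-1) + (1 - w) * 0
= 0.49 * (-1)
= -0.4900

-0.4900


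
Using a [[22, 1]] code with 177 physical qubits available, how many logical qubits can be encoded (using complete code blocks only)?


Each code block uses 22 physical qubits for 1 logical qubit(s).
Number of complete blocks = floor(177 / 22) = 8
Logical qubits = 8 * 1
= 8

8


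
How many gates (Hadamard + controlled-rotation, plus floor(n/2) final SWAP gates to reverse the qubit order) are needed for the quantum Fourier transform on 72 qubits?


Hadamard gates: 72
Controlled rotations: n*(n-1)/2 = 72*71/2 = 2556
SWAP gates: floor(n/2) = floor(72/2) = 36
Total = 72 + 2556 + 36
= 2664

2664


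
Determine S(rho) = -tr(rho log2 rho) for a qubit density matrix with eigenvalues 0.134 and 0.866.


S = -p*log2(p) - (1-p)*log2(1-p)
p = 0.1340, 1-p = 0.8660
= -0.1340 * log2(0.1340) - 0.8660 * log2(0.8660)
= -(-0.3886) - (-0.1797)
= 0.5683

0.5683


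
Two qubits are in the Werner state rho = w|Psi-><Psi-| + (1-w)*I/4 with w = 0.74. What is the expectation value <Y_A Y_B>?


|Psi-> = (|01> - |10>)/sqrt(2)
For the pure Bell state, <Y_A Y_B> = -1 (Bell-state Pauli correlator).
The maximally-mixed part I/4 has tr(I/4 * P tensor P) = 0 for any traceless Pauli P.
So <Y_A Y_B>_rho = w * (-1) + (1 - w) * 0
= 0.74 * (-1)
= -0.7400

-0.7400


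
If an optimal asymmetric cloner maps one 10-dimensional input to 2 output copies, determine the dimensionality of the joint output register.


Output space = H^(tensor 2) where dim(H) = 10
dim = 10^2
= 100

100


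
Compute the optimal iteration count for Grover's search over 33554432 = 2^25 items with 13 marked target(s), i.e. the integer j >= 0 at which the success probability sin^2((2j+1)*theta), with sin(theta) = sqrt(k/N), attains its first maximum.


After j Grover iterations the success probability is P(j) = sin^2((2j+1)*theta), where sin(theta) = sqrt(k/N).
N = 2^25 = 33554432, k = 13
sin(theta) = sqrt(k/N) = 0.0006224389055
theta = arcsin(sqrt(k/N)) = 0.0006224389457 rad
P(j) reaches its first maximum when (2j+1)*theta is as close as possible to pi/2, i.e. j = round(pi/(4*theta) - 1/2).
pi/(4*theta) - 1/2 = 1261.3076
(For comparison, the common estimate pi/4 * sqrt(N/k) = 1261.8076; the exact maximiser is used here.)
Optimal iterations = 1261

1261


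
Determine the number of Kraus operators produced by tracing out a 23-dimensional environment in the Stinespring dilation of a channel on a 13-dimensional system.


Tracing out the environment in an orthonormal basis {|i>_E} gives Kraus operators K_i = <i|_E U |0>_E.
Number of Kraus operators = dim(H_env) = d_env
= 23

23


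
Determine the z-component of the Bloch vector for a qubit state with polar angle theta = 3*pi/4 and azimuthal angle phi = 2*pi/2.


theta = 2.3562, phi = 3.1416
r_z = cos(theta) = -0.7071

-0.7071


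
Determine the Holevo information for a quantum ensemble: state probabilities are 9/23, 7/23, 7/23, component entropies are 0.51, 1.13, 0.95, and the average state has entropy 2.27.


chi = S(rho) - sum_i p_i * S(rho_i)
Weighted entropy = 9/23 * 0.51 + 7/23 * 1.13 + 7/23 * 0.95
= 0.8326
chi = 2.27 - 0.8326
= 1.4374

1.4374


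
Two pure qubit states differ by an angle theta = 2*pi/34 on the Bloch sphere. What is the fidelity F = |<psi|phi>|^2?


For states separated by angle theta on Bloch sphere:
F = cos^2(theta/2)
theta = 2*pi/34 = 0.1848
theta/2 = 0.0924
cos(theta/2) = 0.9957
F = 0.9915

0.9915


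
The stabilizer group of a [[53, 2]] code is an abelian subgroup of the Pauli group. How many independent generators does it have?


For an [[n,k]] stabilizer code:
Number of stabilizer generators = n - k
= 53 - 2
= 51

51


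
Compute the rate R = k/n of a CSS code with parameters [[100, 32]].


Code rate R = k/n
= 32/100
= 0.3200

0.3200


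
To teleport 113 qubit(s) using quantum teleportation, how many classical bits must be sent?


Quantum teleportation requires 2 classical bits per qubit teleported.
113 qubit(s) -> 2 * 113 = 226 classical bits

226


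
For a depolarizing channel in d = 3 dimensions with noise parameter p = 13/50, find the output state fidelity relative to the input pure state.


F = (1-p) + p/d
= (1 - 0.2600) + 0.2600/3
= 0.7400 + 0.0867
= 0.8267

0.8267


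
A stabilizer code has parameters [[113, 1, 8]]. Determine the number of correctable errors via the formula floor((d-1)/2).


Code parameters: [[113, 1, 8]], distance d = 8.
Number of correctable errors = floor((d-1)/2)
= floor((8 - 1)/2)
= floor(7/2)
= 3

3


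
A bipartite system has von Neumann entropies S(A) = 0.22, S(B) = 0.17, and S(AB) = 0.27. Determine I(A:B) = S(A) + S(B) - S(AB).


I(A:B) = S(A) + S(B) - S(AB)
= 0.22 + 0.17 - 0.27
= 0.1200

0.1200


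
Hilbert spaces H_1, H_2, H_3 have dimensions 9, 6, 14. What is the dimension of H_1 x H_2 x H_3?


dim(H_1 x H_2 x H_3) = 9 * 6 * 14
= 54 * 14
= 756

756


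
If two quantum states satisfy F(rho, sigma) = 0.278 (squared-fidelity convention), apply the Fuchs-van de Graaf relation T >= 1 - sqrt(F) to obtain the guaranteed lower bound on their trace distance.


Fuchs-van de Graaf (squared-fidelity convention): 1 - sqrt(F) <= T <= sqrt(1 - F).
Lower bound: T >= 1 - sqrt(F)
sqrt(F) = sqrt(0.278) = 0.5273
T >= 1 - 0.5273
T >= 0.4727

0.4727


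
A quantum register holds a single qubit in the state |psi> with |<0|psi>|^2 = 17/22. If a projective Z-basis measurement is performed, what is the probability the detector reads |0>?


|alpha|^2 = 17/22 = 0.7727
|beta|^2 = 1 - 17/22 = 5/22 = 0.2273
P(|0>) = |alpha|^2 = 0.7727

0.7727


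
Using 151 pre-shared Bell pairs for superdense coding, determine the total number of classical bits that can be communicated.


Superdense coding allows 2 classical bits per shared entangled pair.
151 pair(s) -> 2 * 151 = 302 classical bits

302


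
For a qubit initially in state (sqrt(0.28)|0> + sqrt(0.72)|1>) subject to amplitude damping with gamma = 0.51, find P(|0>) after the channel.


For amplitude damping with parameter gamma on state sqrt(a)|0> + sqrt(b)|1>:
alpha^2 = 0.28, beta^2 = 0.72
P(|0>) = alpha^2 + gamma * beta^2
= 0.28 + 0.51 * 0.72
= 0.28 + 0.3672
= 0.6472

0.6472


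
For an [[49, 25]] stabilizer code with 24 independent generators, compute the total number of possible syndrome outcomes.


Each stabilizer generator gives a binary (+1 or -1) measurement outcome.
With 24 independent generators:
Total syndromes = 2^24
= 16777216

16777216


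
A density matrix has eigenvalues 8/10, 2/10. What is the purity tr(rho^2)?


tr(rho^2) = sum of eigenvalues squared
= (8/10)^2 + (2/10)^2
= (64 + 4) / 100
= 68/100
= 0.6800

0.6800


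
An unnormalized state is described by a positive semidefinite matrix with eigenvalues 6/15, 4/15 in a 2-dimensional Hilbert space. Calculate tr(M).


tr(M) = sum of eigenvalues
= 6/15 + 4/15
= 10/15
= 0.6667

0.6667


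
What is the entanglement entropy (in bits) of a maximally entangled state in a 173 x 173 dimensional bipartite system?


For a maximally entangled state in d x d:
S = log2(d) = log2(173)
= 7.4346

7.4346


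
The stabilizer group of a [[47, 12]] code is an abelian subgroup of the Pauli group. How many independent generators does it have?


For an [[n,k]] stabilizer code:
Number of stabilizer generators = n - k
= 47 - 12
= 35

35


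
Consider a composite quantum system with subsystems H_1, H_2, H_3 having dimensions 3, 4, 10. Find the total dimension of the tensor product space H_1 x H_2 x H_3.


dim(H_1 x H_2 x H_3) = 3 * 4 * 10
= 12 * 10
= 120

120


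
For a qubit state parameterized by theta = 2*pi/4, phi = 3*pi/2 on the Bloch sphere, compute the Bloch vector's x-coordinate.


theta = 1.5708, phi = 4.7124
r_x = sin(theta)*cos(phi) = 1.0000 * 0.0000
r_x = 0.0000

0.0000


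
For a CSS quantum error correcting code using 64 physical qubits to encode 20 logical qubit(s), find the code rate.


Code rate R = k/n
= 20/64
= 0.3125

0.3125


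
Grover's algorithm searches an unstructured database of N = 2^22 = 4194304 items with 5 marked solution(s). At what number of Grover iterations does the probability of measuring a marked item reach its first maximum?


After j Grover iterations the success probability is P(j) = sin^2((2j+1)*theta), where sin(theta) = sqrt(k/N).
N = 2^22 = 4194304, k = 5
sin(theta) = sqrt(k/N) = 0.001091830067
theta = arcsin(sqrt(k/N)) = 0.001091830284 rad
P(j) reaches its first maximum when (2j+1)*theta is as close as possible to pi/2, i.e. j = round(pi/(4*theta) - 1/2).
pi/(4*theta) - 1/2 = 718.8409
(For comparison, the common estimate pi/4 * sqrt(N/k) = 719.3410; the exact maximiser is used here.)
Optimal iterations = 719

719


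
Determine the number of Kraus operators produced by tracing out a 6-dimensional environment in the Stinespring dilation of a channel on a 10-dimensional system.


Tracing out the environment in an orthonormal basis {|i>_E} gives Kraus operators K_i = <i|_E U |0>_E.
Number of Kraus operators = dim(H_env) = d_env
= 6

6


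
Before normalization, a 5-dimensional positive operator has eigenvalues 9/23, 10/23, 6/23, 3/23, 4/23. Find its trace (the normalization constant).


tr(M) = sum of eigenvalues
= 9/23 + 10/23 + 6/23 + 3/23 + 4/23
= 32/23
= 1.3913

1.3913


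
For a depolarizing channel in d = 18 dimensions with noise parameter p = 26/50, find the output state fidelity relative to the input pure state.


F = (1-p) + p/d
= (1 - 0.5200) + 0.5200/18
= 0.4800 + 0.0289
= 0.5089

0.5089


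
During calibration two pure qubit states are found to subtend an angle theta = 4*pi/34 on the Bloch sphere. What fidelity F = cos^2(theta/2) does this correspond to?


For states separated by angle theta on Bloch sphere:
F = cos^2(theta/2)
theta = 4*pi/34 = 0.3696
theta/2 = 0.1848
cos(theta/2) = 0.9830
F = 0.9662

0.9662


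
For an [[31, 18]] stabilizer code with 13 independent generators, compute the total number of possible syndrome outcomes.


Each stabilizer generator gives a binary (+1 or -1) measurement outcome.
With 13 independent generators:
Total syndromes = 2^13
= 8192

8192


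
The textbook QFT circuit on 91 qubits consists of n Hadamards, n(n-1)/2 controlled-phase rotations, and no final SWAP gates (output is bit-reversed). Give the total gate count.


Hadamard gates: 91
Controlled rotations: n*(n-1)/2 = 91*90/2 = 4095
SWAP gates: 0 (omitted)
Total = 91 + 4095
= 4186

4186


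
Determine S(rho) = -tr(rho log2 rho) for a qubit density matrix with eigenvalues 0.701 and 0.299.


S = -p*log2(p) - (1-p)*log2(1-p)
p = 0.7010, 1-p = 0.2990
= -0.7010 * log2(0.7010) - 0.2990 * log2(0.2990)
= -(-0.3593) - (-0.5208)
= 0.8801

0.8801


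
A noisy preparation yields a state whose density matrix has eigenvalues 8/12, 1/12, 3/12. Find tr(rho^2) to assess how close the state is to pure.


tr(rho^2) = sum of eigenvalues squared
= (8/12)^2 + (1/12)^2 + (3/12)^2
= (64 + 1 + 9) / 144
= 74/144
= 0.5139

0.5139


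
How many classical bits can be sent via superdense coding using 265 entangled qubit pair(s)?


Superdense coding allows 2 classical bits per shared entangled pair.
265 pair(s) -> 2 * 265 = 530 classical bits

530


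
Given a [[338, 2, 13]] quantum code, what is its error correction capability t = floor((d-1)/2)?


Code parameters: [[338, 2, 13]], distance d = 13.
Number of correctable errors = floor((d-1)/2)
= floor((13 - 1)/2)
= floor(12/2)
= 6

6


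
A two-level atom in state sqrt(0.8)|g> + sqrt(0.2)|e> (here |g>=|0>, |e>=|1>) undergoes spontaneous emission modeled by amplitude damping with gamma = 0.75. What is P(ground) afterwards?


For amplitude damping with parameter gamma on state sqrt(a)|0> + sqrt(b)|1>:
alpha^2 = 0.8, beta^2 = 0.2
P(|0>) = alpha^2 + gamma * beta^2
= 0.8 + 0.75 * 0.2
= 0.8 + 0.1500
= 0.9500

0.9500


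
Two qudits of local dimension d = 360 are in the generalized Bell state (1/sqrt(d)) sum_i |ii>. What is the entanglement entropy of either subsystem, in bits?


For a maximally entangled state in d x d:
S = log2(d) = log2(360)
= 8.4919

8.4919


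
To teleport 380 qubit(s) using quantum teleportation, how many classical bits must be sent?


Quantum teleportation requires 2 classical bits per qubit teleported.
380 qubit(s) -> 2 * 380 = 760 classical bits

760


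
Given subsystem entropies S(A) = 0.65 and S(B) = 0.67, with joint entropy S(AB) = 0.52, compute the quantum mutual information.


I(A:B) = S(A) + S(B) - S(AB)
= 0.65 + 0.67 - 0.52
= 0.8000

0.8000


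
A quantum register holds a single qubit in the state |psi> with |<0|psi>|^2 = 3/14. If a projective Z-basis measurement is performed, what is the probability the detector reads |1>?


|alpha|^2 = 3/14 = 0.2143
|beta|^2 = 1 - 3/14 = 11/14 = 0.7857
P(|1>) = |beta|^2 = 0.7857

0.7857


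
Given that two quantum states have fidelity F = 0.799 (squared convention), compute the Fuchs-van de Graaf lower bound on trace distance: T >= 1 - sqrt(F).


Fuchs-van de Graaf (squared-fidelity convention): 1 - sqrt(F) <= T <= sqrt(1 - F).
Lower bound: T >= 1 - sqrt(F)
sqrt(F) = sqrt(0.799) = 0.8939
T >= 1 - 0.8939
T >= 0.1061

0.1061


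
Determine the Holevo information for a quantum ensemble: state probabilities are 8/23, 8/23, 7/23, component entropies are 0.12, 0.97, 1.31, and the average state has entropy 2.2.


chi = S(rho) - sum_i p_i * S(rho_i)
Weighted entropy = 8/23 * 0.12 + 8/23 * 0.97 + 7/23 * 1.31
= 0.7778
chi = 2.2 - 0.7778
= 1.4222

1.4222


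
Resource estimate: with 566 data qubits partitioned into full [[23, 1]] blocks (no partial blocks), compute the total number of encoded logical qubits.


Each code block uses 23 physical qubits for 1 logical qubit(s).
Number of complete blocks = floor(566 / 23) = 24
Logical qubits = 24 * 1
= 24

24


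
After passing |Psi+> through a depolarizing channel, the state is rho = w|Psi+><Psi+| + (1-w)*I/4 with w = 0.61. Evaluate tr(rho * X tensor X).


|Psi+> = (|01> + |10>)/sqrt(2)
For the pure Bell state, <X_A X_B> = +1 (Bell-state Pauli correlator).
The maximally-mixed part I/4 has tr(I/4 * P tensor P) = 0 for any traceless Pauli P.
So <X_A X_B>_rho = w * (+1) + (1 - w) * 0
= 0.61 * (+1)
= 0.6100

0.6100


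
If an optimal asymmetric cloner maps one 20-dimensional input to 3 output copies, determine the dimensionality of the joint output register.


Output space = H^(tensor 3) where dim(H) = 20
dim = 20^3
= 400 (after 2 factors)
= 8000 (after 3 factors)
= 8000

8000


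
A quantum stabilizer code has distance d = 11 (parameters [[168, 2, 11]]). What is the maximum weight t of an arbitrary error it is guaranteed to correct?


Code parameters: [[168, 2, 11]], distance d = 11.
Number of correctable errors = floor((d-1)/2)
= floor((11 - 1)/2)
= floor(10/2)
= 5

5


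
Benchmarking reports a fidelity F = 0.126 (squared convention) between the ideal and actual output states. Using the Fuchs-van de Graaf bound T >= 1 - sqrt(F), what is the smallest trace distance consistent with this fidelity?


Fuchs-van de Graaf (squared-fidelity convention): 1 - sqrt(F) <= T <= sqrt(1 - F).
Lower bound: T >= 1 - sqrt(F)
sqrt(F) = sqrt(0.126) = 0.3550
T >= 1 - 0.3550
T >= 0.6450

0.6450


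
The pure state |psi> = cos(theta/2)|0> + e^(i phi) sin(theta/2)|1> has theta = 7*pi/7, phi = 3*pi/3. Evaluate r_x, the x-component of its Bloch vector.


theta = 3.1416, phi = 3.1416
r_x = sin(theta)*cos(phi) = 0.0000 * -1.0000
r_x = 0.0000

0.0000


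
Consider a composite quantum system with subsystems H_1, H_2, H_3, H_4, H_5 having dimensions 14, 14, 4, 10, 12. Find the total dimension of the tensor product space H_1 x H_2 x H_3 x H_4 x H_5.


dim(H_1 x H_2 x H_3 x H_4 x H_5) = 14 * 14 * 4 * 10 * 12
= 196 * 4 * 10 * 12
= 784 * 10 * 12
= 7840 * 12
= 94080

94080


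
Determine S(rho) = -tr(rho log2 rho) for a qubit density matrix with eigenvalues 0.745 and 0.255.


S = -p*log2(p) - (1-p)*log2(1-p)
p = 0.7450, 1-p = 0.2550
= -0.7450 * log2(0.7450) - 0.2550 * log2(0.2550)
= -(-0.3164) - (-0.5027)
= 0.8191

0.8191


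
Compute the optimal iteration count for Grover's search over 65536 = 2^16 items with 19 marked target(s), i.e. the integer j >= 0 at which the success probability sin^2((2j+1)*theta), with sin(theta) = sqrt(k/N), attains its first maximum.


After j Grover iterations the success probability is P(j) = sin^2((2j+1)*theta), where sin(theta) = sqrt(k/N).
N = 2^16 = 65536, k = 19
sin(theta) = sqrt(k/N) = 0.017026949
theta = arcsin(sqrt(k/N)) = 0.01702777184 rad
P(j) reaches its first maximum when (2j+1)*theta is as close as possible to pi/2, i.e. j = round(pi/(4*theta) - 1/2).
pi/(4*theta) - 1/2 = 45.6245
(For comparison, the common estimate pi/4 * sqrt(N/k) = 46.1268; the exact maximiser is used here.)
Optimal iterations = 46

46


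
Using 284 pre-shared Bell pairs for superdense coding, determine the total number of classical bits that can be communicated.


Superdense coding allows 2 classical bits per shared entangled pair.
284 pair(s) -> 2 * 284 = 568 classical bits

568
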